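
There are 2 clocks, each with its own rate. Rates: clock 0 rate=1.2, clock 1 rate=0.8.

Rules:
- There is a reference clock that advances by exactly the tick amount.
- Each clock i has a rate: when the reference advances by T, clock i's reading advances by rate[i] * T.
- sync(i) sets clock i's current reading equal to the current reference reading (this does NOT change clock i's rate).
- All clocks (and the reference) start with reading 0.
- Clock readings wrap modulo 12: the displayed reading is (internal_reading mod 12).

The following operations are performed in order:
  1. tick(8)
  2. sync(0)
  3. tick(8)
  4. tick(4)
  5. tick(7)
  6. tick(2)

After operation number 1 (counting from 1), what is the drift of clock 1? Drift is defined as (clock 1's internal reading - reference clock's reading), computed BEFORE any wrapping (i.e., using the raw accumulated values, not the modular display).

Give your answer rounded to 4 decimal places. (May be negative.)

After op 1 tick(8): ref=8.0000 raw=[9.6000 6.4000]
Drift of clock 1 after op 1: 6.4000 - 8.0000 = -1.6000

Answer: -1.6000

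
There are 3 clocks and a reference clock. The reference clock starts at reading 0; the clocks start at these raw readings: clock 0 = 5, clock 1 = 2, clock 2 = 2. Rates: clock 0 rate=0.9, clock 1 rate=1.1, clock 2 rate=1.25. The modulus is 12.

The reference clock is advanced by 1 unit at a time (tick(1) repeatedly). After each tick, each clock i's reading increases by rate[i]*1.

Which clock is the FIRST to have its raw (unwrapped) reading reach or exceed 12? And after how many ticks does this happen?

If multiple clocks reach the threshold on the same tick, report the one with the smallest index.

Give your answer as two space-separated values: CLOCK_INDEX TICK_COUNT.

clock 0: start=5, rate=0.9, needs 12-5 = 7; ticks = ceil(7/0.9) = ceil(7.7778) = 8; reading at tick 8 = 5 + 0.9*8 = 12.2000
clock 1: start=2, rate=1.1, needs 12-2 = 10; ticks = ceil(10/1.1) = ceil(9.0909) = 10; reading at tick 10 = 2 + 1.1*10 = 13.0000
clock 2: start=2, rate=1.25, needs 12-2 = 10; ticks = ceil(10/1.25) = ceil(8.0000) = 8; reading at tick 8 = 2 + 1.25*8 = 12.0000
Minimum tick count = 8; winners = [0, 2]; smallest index = 0

Answer: 0 8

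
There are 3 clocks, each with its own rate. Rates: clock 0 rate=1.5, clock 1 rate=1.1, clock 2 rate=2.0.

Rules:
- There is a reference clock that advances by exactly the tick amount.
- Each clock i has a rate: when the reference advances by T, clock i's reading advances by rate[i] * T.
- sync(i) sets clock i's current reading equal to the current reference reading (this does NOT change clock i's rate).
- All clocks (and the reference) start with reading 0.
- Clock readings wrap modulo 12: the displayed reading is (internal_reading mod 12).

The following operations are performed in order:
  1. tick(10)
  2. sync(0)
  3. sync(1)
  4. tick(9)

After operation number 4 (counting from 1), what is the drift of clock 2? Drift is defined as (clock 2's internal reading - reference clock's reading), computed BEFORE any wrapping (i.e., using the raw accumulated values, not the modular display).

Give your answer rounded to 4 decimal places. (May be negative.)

After op 1 tick(10): ref=10.0000 raw=[15.0000 11.0000 20.0000]
After op 2 sync(0): ref=10.0000 raw=[10.0000 11.0000 20.0000]
After op 3 sync(1): ref=10.0000 raw=[10.0000 10.0000 20.0000]
After op 4 tick(9): ref=19.0000 raw=[23.5000 19.9000 38.0000]
Drift of clock 2 after op 4: 38.0000 - 19.0000 = 19.0000

Answer: 19.0000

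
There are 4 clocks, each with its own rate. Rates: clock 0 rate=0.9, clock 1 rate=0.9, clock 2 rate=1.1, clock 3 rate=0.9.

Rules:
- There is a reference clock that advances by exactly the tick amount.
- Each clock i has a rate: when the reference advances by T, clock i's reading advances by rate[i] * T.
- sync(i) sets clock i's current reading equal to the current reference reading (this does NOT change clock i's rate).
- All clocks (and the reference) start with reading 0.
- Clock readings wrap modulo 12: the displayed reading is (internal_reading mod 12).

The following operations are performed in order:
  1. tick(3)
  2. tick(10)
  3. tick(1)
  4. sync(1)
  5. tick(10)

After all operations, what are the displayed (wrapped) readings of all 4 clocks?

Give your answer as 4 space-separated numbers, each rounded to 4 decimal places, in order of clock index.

Answer: 9.6000 11.0000 2.4000 9.6000

Derivation:
After op 1 tick(3): ref=3.0000 raw=[2.7000 2.7000 3.3000 2.7000]
After op 2 tick(10): ref=13.0000 raw=[11.7000 11.7000 14.3000 11.7000]
After op 3 tick(1): ref=14.0000 raw=[12.6000 12.6000 15.4000 12.6000]
After op 4 sync(1): ref=14.0000 raw=[12.6000 14.0000 15.4000 12.6000]
After op 5 tick(10): ref=24.0000 raw=[21.6000 23.0000 26.4000 21.6000]
Wrap final raw readings (mod 12): 21.6000 mod 12 = 9.6000; 23.0000 mod 12 = 11.0000; 26.4000 mod 12 = 2.4000; 21.6000 mod 12 = 9.6000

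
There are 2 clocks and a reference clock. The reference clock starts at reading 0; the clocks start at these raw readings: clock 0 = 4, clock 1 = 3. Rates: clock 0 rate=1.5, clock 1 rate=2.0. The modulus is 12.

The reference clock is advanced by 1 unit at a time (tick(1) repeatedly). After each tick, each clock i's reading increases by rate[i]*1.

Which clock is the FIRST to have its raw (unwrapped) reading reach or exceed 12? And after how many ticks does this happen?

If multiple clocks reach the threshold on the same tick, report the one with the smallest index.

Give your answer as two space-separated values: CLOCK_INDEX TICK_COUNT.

clock 0: start=4, rate=1.5, needs 12-4 = 8; ticks = ceil(8/1.5) = ceil(5.3333) = 6; reading at tick 6 = 4 + 1.5*6 = 13.0000
clock 1: start=3, rate=2.0, needs 12-3 = 9; ticks = ceil(9/2.0) = ceil(4.5000) = 5; reading at tick 5 = 3 + 2.0*5 = 13.0000
Minimum tick count = 5; winners = [1]; smallest index = 1

Answer: 1 5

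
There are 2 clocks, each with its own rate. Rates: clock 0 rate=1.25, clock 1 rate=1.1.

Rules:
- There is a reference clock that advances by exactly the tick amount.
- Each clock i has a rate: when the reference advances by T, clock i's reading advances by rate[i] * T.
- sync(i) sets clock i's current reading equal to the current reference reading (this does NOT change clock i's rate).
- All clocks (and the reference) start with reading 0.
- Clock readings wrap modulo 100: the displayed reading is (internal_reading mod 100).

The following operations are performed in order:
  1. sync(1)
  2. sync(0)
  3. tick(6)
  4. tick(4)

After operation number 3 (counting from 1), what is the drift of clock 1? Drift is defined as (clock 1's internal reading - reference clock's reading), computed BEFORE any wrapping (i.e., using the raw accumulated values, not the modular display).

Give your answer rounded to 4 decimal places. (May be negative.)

Answer: 0.6000

Derivation:
After op 1 sync(1): ref=0.0000 raw=[0.0000 0.0000]
After op 2 sync(0): ref=0.0000 raw=[0.0000 0.0000]
After op 3 tick(6): ref=6.0000 raw=[7.5000 6.6000]
Drift of clock 1 after op 3: 6.6000 - 6.0000 = 0.6000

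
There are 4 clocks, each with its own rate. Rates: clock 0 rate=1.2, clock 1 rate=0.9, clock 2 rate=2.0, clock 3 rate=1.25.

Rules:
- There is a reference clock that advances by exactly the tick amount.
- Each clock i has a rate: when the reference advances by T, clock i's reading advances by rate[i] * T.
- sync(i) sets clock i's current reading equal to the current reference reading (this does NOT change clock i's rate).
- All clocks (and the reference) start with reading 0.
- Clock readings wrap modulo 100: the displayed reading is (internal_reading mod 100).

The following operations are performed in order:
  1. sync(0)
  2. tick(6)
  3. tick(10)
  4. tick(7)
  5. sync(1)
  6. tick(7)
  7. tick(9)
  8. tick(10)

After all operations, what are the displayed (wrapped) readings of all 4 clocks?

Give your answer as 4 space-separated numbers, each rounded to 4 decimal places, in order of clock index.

Answer: 58.8000 46.4000 98.0000 61.2500

Derivation:
After op 1 sync(0): ref=0.0000 raw=[0.0000 0.0000 0.0000 0.0000]
After op 2 tick(6): ref=6.0000 raw=[7.2000 5.4000 12.0000 7.5000]
After op 3 tick(10): ref=16.0000 raw=[19.2000 14.4000 32.0000 20.0000]
After op 4 tick(7): ref=23.0000 raw=[27.6000 20.7000 46.0000 28.7500]
After op 5 sync(1): ref=23.0000 raw=[27.6000 23.0000 46.0000 28.7500]
After op 6 tick(7): ref=30.0000 raw=[36.0000 29.3000 60.0000 37.5000]
After op 7 tick(9): ref=39.0000 raw=[46.8000 37.4000 78.0000 48.7500]
After op 8 tick(10): ref=49.0000 raw=[58.8000 46.4000 98.0000 61.2500]
Wrap final raw readings (mod 100): 58.8000 mod 100 = 58.8000; 46.4000 mod 100 = 46.4000; 98.0000 mod 100 = 98.0000; 61.2500 mod 100 = 61.2500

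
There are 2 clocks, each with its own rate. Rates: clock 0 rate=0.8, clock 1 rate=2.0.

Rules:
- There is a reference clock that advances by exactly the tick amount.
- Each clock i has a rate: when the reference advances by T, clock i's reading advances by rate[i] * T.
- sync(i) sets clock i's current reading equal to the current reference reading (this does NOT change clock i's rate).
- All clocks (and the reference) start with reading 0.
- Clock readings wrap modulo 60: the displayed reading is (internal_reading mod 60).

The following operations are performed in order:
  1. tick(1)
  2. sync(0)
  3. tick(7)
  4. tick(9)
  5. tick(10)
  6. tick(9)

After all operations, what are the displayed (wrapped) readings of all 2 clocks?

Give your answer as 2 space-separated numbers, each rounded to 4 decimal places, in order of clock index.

After op 1 tick(1): ref=1.0000 raw=[0.8000 2.0000]
After op 2 sync(0): ref=1.0000 raw=[1.0000 2.0000]
After op 3 tick(7): ref=8.0000 raw=[6.6000 16.0000]
After op 4 tick(9): ref=17.0000 raw=[13.8000 34.0000]
After op 5 tick(10): ref=27.0000 raw=[21.8000 54.0000]
After op 6 tick(9): ref=36.0000 raw=[29.0000 72.0000]
Wrap final raw readings (mod 60): 29.0000 mod 60 = 29.0000; 72.0000 mod 60 = 12.0000

Answer: 29.0000 12.0000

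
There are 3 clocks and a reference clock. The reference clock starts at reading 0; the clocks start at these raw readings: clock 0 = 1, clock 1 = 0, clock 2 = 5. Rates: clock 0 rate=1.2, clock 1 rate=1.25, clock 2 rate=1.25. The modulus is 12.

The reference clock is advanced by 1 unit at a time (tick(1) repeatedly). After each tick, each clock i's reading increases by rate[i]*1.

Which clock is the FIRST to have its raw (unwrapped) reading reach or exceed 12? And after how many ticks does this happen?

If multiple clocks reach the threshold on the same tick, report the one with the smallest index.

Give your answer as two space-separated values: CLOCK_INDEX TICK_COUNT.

clock 0: start=1, rate=1.2, needs 12-1 = 11; ticks = ceil(11/1.2) = ceil(9.1667) = 10; reading at tick 10 = 1 + 1.2*10 = 13.0000
clock 1: start=0, rate=1.25, needs 12-0 = 12; ticks = ceil(12/1.25) = ceil(9.6000) = 10; reading at tick 10 = 0 + 1.25*10 = 12.5000
clock 2: start=5, rate=1.25, needs 12-5 = 7; ticks = ceil(7/1.25) = ceil(5.6000) = 6; reading at tick 6 = 5 + 1.25*6 = 12.5000
Minimum tick count = 6; winners = [2]; smallest index = 2

Answer: 2 6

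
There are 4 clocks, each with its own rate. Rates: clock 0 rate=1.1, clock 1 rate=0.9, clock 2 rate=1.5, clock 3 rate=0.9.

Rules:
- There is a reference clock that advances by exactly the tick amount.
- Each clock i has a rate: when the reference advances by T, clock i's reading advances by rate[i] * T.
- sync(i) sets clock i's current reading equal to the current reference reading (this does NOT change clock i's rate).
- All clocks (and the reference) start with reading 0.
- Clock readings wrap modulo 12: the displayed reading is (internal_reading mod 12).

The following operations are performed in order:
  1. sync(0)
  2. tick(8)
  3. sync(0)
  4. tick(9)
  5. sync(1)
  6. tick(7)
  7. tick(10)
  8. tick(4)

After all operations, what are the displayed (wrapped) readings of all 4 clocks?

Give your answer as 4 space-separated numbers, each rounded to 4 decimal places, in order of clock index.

Answer: 5.0000 11.9000 9.0000 10.2000

Derivation:
After op 1 sync(0): ref=0.0000 raw=[0.0000 0.0000 0.0000 0.0000]
After op 2 tick(8): ref=8.0000 raw=[8.8000 7.2000 12.0000 7.2000]
After op 3 sync(0): ref=8.0000 raw=[8.0000 7.2000 12.0000 7.2000]
After op 4 tick(9): ref=17.0000 raw=[17.9000 15.3000 25.5000 15.3000]
After op 5 sync(1): ref=17.0000 raw=[17.9000 17.0000 25.5000 15.3000]
After op 6 tick(7): ref=24.0000 raw=[25.6000 23.3000 36.0000 21.6000]
After op 7 tick(10): ref=34.0000 raw=[36.6000 32.3000 51.0000 30.6000]
After op 8 tick(4): ref=38.0000 raw=[41.0000 35.9000 57.0000 34.2000]
Wrap final raw readings (mod 12): 41.0000 mod 12 = 5.0000; 35.9000 mod 12 = 11.9000; 57.0000 mod 12 = 9.0000; 34.2000 mod 12 = 10.2000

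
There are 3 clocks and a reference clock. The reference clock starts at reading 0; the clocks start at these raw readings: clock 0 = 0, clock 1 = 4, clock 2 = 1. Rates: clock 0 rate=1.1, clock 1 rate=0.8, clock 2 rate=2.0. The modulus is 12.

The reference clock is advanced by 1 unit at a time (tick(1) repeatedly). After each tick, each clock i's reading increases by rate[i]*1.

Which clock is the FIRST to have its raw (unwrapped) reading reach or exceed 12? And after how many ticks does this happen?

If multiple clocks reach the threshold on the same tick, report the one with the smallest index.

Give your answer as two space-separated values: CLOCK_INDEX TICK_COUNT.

clock 0: start=0, rate=1.1, needs 12-0 = 12; ticks = ceil(12/1.1) = ceil(10.9091) = 11; reading at tick 11 = 0 + 1.1*11 = 12.1000
clock 1: start=4, rate=0.8, needs 12-4 = 8; ticks = ceil(8/0.8) = ceil(10.0000) = 10; reading at tick 10 = 4 + 0.8*10 = 12.0000
clock 2: start=1, rate=2.0, needs 12-1 = 11; ticks = ceil(11/2.0) = ceil(5.5000) = 6; reading at tick 6 = 1 + 2.0*6 = 13.0000
Minimum tick count = 6; winners = [2]; smallest index = 2

Answer: 2 6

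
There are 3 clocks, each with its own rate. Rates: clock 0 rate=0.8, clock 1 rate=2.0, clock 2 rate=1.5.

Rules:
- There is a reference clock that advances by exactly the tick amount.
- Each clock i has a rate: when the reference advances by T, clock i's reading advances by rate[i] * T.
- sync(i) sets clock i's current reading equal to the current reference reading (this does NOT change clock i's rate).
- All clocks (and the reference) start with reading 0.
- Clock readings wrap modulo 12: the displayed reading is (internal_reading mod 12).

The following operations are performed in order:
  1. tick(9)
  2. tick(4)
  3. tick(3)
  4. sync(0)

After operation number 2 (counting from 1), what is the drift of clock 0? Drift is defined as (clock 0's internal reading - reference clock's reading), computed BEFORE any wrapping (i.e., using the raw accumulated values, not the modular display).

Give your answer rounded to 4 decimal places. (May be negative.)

After op 1 tick(9): ref=9.0000 raw=[7.2000 18.0000 13.5000]
After op 2 tick(4): ref=13.0000 raw=[10.4000 26.0000 19.5000]
Drift of clock 0 after op 2: 10.4000 - 13.0000 = -2.6000

Answer: -2.6000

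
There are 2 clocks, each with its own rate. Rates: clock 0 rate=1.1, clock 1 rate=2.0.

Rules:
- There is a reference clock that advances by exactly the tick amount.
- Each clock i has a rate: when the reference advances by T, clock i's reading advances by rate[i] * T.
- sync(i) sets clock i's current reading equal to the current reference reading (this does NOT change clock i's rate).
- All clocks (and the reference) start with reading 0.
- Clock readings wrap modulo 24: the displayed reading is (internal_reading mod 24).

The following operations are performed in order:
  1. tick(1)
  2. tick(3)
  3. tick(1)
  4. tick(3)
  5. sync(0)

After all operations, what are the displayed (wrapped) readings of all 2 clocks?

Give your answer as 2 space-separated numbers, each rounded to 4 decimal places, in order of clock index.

Answer: 8.0000 16.0000

Derivation:
After op 1 tick(1): ref=1.0000 raw=[1.1000 2.0000]
After op 2 tick(3): ref=4.0000 raw=[4.4000 8.0000]
After op 3 tick(1): ref=5.0000 raw=[5.5000 10.0000]
After op 4 tick(3): ref=8.0000 raw=[8.8000 16.0000]
After op 5 sync(0): ref=8.0000 raw=[8.0000 16.0000]
Wrap final raw readings (mod 24): 8.0000 mod 24 = 8.0000; 16.0000 mod 24 = 16.0000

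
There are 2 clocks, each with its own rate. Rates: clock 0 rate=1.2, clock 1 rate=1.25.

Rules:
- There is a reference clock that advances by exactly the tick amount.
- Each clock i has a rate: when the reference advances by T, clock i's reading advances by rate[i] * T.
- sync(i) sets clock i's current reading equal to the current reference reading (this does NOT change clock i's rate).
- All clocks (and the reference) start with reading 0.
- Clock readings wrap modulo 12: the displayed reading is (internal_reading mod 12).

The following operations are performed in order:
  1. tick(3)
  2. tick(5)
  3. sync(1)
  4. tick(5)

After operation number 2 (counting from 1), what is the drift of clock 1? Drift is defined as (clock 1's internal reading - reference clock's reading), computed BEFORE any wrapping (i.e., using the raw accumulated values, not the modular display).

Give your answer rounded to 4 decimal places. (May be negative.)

Answer: 2.0000

Derivation:
After op 1 tick(3): ref=3.0000 raw=[3.6000 3.7500]
After op 2 tick(5): ref=8.0000 raw=[9.6000 10.0000]
Drift of clock 1 after op 2: 10.0000 - 8.0000 = 2.0000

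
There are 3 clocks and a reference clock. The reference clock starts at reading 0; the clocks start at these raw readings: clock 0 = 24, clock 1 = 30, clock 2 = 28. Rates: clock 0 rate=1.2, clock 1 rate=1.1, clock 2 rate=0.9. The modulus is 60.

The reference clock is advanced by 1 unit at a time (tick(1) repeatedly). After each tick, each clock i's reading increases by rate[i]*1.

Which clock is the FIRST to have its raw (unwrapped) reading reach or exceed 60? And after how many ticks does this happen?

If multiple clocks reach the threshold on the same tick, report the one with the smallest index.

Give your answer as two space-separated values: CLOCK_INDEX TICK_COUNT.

clock 0: start=24, rate=1.2, needs 60-24 = 36; ticks = ceil(36/1.2) = ceil(30.0000) = 30; reading at tick 30 = 24 + 1.2*30 = 60.0000
clock 1: start=30, rate=1.1, needs 60-30 = 30; ticks = ceil(30/1.1) = ceil(27.2727) = 28; reading at tick 28 = 30 + 1.1*28 = 60.8000
clock 2: start=28, rate=0.9, needs 60-28 = 32; ticks = ceil(32/0.9) = ceil(35.5556) = 36; reading at tick 36 = 28 + 0.9*36 = 60.4000
Minimum tick count = 28; winners = [1]; smallest index = 1

Answer: 1 28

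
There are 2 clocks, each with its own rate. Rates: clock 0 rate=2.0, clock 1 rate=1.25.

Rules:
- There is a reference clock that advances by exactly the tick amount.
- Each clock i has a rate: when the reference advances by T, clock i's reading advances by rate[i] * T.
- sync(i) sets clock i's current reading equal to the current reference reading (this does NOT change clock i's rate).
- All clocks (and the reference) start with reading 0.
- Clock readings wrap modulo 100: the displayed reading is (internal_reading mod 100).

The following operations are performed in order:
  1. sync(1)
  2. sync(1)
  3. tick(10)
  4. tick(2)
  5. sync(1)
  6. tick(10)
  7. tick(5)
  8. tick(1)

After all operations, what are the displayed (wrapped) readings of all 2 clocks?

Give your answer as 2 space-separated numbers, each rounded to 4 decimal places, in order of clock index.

Answer: 56.0000 32.0000

Derivation:
After op 1 sync(1): ref=0.0000 raw=[0.0000 0.0000]
After op 2 sync(1): ref=0.0000 raw=[0.0000 0.0000]
After op 3 tick(10): ref=10.0000 raw=[20.0000 12.5000]
After op 4 tick(2): ref=12.0000 raw=[24.0000 15.0000]
After op 5 sync(1): ref=12.0000 raw=[24.0000 12.0000]
After op 6 tick(10): ref=22.0000 raw=[44.0000 24.5000]
After op 7 tick(5): ref=27.0000 raw=[54.0000 30.7500]
After op 8 tick(1): ref=28.0000 raw=[56.0000 32.0000]
Wrap final raw readings (mod 100): 56.0000 mod 100 = 56.0000; 32.0000 mod 100 = 32.0000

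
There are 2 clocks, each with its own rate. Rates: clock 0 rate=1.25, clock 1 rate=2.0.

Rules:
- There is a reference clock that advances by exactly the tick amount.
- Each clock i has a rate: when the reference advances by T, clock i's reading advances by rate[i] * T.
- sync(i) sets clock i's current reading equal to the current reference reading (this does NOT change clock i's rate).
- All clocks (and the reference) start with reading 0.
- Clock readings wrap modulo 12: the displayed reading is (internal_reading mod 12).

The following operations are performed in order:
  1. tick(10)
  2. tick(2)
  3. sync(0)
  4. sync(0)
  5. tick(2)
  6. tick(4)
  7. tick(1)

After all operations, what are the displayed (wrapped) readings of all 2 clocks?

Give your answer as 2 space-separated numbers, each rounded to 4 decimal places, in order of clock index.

Answer: 8.7500 2.0000

Derivation:
After op 1 tick(10): ref=10.0000 raw=[12.5000 20.0000]
After op 2 tick(2): ref=12.0000 raw=[15.0000 24.0000]
After op 3 sync(0): ref=12.0000 raw=[12.0000 24.0000]
After op 4 sync(0): ref=12.0000 raw=[12.0000 24.0000]
After op 5 tick(2): ref=14.0000 raw=[14.5000 28.0000]
After op 6 tick(4): ref=18.0000 raw=[19.5000 36.0000]
After op 7 tick(1): ref=19.0000 raw=[20.7500 38.0000]
Wrap final raw readings (mod 12): 20.7500 mod 12 = 8.7500; 38.0000 mod 12 = 2.0000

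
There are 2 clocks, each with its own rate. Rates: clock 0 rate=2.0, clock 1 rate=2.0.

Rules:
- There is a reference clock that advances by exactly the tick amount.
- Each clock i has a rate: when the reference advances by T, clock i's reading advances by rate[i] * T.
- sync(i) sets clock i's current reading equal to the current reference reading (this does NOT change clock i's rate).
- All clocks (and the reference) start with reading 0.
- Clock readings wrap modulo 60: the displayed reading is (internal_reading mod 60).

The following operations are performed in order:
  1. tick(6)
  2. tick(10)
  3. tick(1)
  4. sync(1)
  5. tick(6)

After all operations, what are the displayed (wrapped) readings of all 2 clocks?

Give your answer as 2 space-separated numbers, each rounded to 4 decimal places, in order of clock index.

After op 1 tick(6): ref=6.0000 raw=[12.0000 12.0000]
After op 2 tick(10): ref=16.0000 raw=[32.0000 32.0000]
After op 3 tick(1): ref=17.0000 raw=[34.0000 34.0000]
After op 4 sync(1): ref=17.0000 raw=[34.0000 17.0000]
After op 5 tick(6): ref=23.0000 raw=[46.0000 29.0000]
Wrap final raw readings (mod 60): 46.0000 mod 60 = 46.0000; 29.0000 mod 60 = 29.0000

Answer: 46.0000 29.0000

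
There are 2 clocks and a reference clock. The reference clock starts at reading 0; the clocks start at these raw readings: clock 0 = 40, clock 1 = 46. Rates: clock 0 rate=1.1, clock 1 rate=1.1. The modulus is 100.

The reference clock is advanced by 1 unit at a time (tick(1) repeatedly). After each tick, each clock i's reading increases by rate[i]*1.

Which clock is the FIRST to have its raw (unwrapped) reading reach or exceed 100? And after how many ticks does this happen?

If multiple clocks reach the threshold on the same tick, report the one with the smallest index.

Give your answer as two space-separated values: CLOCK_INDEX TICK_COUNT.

clock 0: start=40, rate=1.1, needs 100-40 = 60; ticks = ceil(60/1.1) = ceil(54.5455) = 55; reading at tick 55 = 40 + 1.1*55 = 100.5000
clock 1: start=46, rate=1.1, needs 100-46 = 54; ticks = ceil(54/1.1) = ceil(49.0909) = 50; reading at tick 50 = 46 + 1.1*50 = 101.0000
Minimum tick count = 50; winners = [1]; smallest index = 1

Answer: 1 50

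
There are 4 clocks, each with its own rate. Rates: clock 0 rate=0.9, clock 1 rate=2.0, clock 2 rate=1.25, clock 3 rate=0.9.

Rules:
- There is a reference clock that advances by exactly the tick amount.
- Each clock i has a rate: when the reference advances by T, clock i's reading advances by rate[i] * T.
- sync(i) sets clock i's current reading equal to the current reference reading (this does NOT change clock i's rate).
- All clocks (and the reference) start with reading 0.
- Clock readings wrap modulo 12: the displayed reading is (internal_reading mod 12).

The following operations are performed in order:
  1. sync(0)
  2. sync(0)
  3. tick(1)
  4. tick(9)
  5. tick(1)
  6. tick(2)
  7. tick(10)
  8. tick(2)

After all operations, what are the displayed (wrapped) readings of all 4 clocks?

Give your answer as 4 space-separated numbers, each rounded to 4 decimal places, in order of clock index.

After op 1 sync(0): ref=0.0000 raw=[0.0000 0.0000 0.0000 0.0000]
After op 2 sync(0): ref=0.0000 raw=[0.0000 0.0000 0.0000 0.0000]
After op 3 tick(1): ref=1.0000 raw=[0.9000 2.0000 1.2500 0.9000]
After op 4 tick(9): ref=10.0000 raw=[9.0000 20.0000 12.5000 9.0000]
After op 5 tick(1): ref=11.0000 raw=[9.9000 22.0000 13.7500 9.9000]
After op 6 tick(2): ref=13.0000 raw=[11.7000 26.0000 16.2500 11.7000]
After op 7 tick(10): ref=23.0000 raw=[20.7000 46.0000 28.7500 20.7000]
After op 8 tick(2): ref=25.0000 raw=[22.5000 50.0000 31.2500 22.5000]
Wrap final raw readings (mod 12): 22.5000 mod 12 = 10.5000; 50.0000 mod 12 = 2.0000; 31.2500 mod 12 = 7.2500; 22.5000 mod 12 = 10.5000

Answer: 10.5000 2.0000 7.2500 10.5000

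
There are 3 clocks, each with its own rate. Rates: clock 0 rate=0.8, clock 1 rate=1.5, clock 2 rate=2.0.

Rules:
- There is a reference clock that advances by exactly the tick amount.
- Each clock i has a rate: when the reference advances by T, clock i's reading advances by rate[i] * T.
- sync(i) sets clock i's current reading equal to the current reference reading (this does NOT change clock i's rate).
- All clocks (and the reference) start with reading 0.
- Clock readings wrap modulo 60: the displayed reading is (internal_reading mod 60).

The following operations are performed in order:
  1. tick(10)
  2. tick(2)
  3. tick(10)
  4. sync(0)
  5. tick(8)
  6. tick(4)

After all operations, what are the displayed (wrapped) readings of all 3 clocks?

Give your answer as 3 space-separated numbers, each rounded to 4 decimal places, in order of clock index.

Answer: 31.6000 51.0000 8.0000

Derivation:
After op 1 tick(10): ref=10.0000 raw=[8.0000 15.0000 20.0000]
After op 2 tick(2): ref=12.0000 raw=[9.6000 18.0000 24.0000]
After op 3 tick(10): ref=22.0000 raw=[17.6000 33.0000 44.0000]
After op 4 sync(0): ref=22.0000 raw=[22.0000 33.0000 44.0000]
After op 5 tick(8): ref=30.0000 raw=[28.4000 45.0000 60.0000]
After op 6 tick(4): ref=34.0000 raw=[31.6000 51.0000 68.0000]
Wrap final raw readings (mod 60): 31.6000 mod 60 = 31.6000; 51.0000 mod 60 = 51.0000; 68.0000 mod 60 = 8.0000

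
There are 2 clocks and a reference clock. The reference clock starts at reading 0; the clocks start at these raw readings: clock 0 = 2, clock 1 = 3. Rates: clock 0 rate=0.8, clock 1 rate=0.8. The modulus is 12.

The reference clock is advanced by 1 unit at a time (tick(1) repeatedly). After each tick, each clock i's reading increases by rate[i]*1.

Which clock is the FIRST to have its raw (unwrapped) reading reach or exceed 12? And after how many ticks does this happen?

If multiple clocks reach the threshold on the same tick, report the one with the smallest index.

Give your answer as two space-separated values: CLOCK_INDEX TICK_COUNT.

clock 0: start=2, rate=0.8, needs 12-2 = 10; ticks = ceil(10/0.8) = ceil(12.5000) = 13; reading at tick 13 = 2 + 0.8*13 = 12.4000
clock 1: start=3, rate=0.8, needs 12-3 = 9; ticks = ceil(9/0.8) = ceil(11.2500) = 12; reading at tick 12 = 3 + 0.8*12 = 12.6000
Minimum tick count = 12; winners = [1]; smallest index = 1

Answer: 1 12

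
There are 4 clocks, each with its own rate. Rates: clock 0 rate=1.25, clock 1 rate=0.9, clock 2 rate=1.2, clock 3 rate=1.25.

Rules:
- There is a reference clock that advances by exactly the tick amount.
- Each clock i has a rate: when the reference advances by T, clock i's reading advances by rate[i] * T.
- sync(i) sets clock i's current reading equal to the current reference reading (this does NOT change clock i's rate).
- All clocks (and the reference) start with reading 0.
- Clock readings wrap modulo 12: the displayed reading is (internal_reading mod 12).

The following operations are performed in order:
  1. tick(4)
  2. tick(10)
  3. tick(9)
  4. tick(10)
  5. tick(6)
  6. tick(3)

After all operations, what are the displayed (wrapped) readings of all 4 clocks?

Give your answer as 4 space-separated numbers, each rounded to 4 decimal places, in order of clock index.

After op 1 tick(4): ref=4.0000 raw=[5.0000 3.6000 4.8000 5.0000]
After op 2 tick(10): ref=14.0000 raw=[17.5000 12.6000 16.8000 17.5000]
After op 3 tick(9): ref=23.0000 raw=[28.7500 20.7000 27.6000 28.7500]
After op 4 tick(10): ref=33.0000 raw=[41.2500 29.7000 39.6000 41.2500]
After op 5 tick(6): ref=39.0000 raw=[48.7500 35.1000 46.8000 48.7500]
After op 6 tick(3): ref=42.0000 raw=[52.5000 37.8000 50.4000 52.5000]
Wrap final raw readings (mod 12): 52.5000 mod 12 = 4.5000; 37.8000 mod 12 = 1.8000; 50.4000 mod 12 = 2.4000; 52.5000 mod 12 = 4.5000

Answer: 4.5000 1.8000 2.4000 4.5000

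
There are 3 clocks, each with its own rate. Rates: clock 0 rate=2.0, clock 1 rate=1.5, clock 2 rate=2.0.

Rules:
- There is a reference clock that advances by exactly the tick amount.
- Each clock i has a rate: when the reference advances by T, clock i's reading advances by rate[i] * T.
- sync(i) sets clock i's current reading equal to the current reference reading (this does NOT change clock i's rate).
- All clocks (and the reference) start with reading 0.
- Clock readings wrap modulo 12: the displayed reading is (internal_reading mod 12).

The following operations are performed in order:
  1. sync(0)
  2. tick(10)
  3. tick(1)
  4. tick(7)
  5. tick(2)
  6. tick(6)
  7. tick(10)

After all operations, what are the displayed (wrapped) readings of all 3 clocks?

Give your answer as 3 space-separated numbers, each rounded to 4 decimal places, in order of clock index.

Answer: 0.0000 6.0000 0.0000

Derivation:
After op 1 sync(0): ref=0.0000 raw=[0.0000 0.0000 0.0000]
After op 2 tick(10): ref=10.0000 raw=[20.0000 15.0000 20.0000]
After op 3 tick(1): ref=11.0000 raw=[22.0000 16.5000 22.0000]
After op 4 tick(7): ref=18.0000 raw=[36.0000 27.0000 36.0000]
After op 5 tick(2): ref=20.0000 raw=[40.0000 30.0000 40.0000]
After op 6 tick(6): ref=26.0000 raw=[52.0000 39.0000 52.0000]
After op 7 tick(10): ref=36.0000 raw=[72.0000 54.0000 72.0000]
Wrap final raw readings (mod 12): 72.0000 mod 12 = 0.0000; 54.0000 mod 12 = 6.0000; 72.0000 mod 12 = 0.0000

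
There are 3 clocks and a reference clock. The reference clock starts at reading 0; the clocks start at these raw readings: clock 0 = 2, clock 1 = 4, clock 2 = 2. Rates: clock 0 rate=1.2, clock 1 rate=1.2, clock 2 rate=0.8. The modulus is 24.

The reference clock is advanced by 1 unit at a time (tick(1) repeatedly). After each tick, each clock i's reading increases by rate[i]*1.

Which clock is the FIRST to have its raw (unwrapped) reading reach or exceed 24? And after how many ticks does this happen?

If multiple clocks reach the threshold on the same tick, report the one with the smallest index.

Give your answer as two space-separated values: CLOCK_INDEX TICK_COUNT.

clock 0: start=2, rate=1.2, needs 24-2 = 22; ticks = ceil(22/1.2) = ceil(18.3333) = 19; reading at tick 19 = 2 + 1.2*19 = 24.8000
clock 1: start=4, rate=1.2, needs 24-4 = 20; ticks = ceil(20/1.2) = ceil(16.6667) = 17; reading at tick 17 = 4 + 1.2*17 = 24.4000
clock 2: start=2, rate=0.8, needs 24-2 = 22; ticks = ceil(22/0.8) = ceil(27.5000) = 28; reading at tick 28 = 2 + 0.8*28 = 24.4000
Minimum tick count = 17; winners = [1]; smallest index = 1

Answer: 1 17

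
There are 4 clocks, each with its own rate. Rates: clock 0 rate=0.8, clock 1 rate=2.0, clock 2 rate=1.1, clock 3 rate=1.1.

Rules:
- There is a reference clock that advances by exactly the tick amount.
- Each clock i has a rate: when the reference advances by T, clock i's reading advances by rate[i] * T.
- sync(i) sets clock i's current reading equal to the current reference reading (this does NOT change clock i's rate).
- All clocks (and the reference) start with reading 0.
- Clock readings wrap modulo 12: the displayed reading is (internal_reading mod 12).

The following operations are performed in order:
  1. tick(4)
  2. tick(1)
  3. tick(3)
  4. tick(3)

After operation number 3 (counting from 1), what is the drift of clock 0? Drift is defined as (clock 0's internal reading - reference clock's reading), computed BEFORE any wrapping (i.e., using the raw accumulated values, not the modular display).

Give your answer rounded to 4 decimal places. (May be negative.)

After op 1 tick(4): ref=4.0000 raw=[3.2000 8.0000 4.4000 4.4000]
After op 2 tick(1): ref=5.0000 raw=[4.0000 10.0000 5.5000 5.5000]
After op 3 tick(3): ref=8.0000 raw=[6.4000 16.0000 8.8000 8.8000]
Drift of clock 0 after op 3: 6.4000 - 8.0000 = -1.6000

Answer: -1.6000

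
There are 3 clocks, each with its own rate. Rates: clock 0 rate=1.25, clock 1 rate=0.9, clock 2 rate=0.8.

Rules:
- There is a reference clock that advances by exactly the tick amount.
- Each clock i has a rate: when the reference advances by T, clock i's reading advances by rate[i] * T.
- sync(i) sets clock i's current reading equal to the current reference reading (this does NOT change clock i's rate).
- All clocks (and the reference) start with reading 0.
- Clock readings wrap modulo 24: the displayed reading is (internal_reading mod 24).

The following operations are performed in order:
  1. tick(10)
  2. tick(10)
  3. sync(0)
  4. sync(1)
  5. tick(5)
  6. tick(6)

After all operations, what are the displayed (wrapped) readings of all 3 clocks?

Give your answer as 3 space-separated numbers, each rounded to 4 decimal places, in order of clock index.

Answer: 9.7500 5.9000 0.8000

Derivation:
After op 1 tick(10): ref=10.0000 raw=[12.5000 9.0000 8.0000]
After op 2 tick(10): ref=20.0000 raw=[25.0000 18.0000 16.0000]
After op 3 sync(0): ref=20.0000 raw=[20.0000 18.0000 16.0000]
After op 4 sync(1): ref=20.0000 raw=[20.0000 20.0000 16.0000]
After op 5 tick(5): ref=25.0000 raw=[26.2500 24.5000 20.0000]
After op 6 tick(6): ref=31.0000 raw=[33.7500 29.9000 24.8000]
Wrap final raw readings (mod 24): 33.7500 mod 24 = 9.7500; 29.9000 mod 24 = 5.9000; 24.8000 mod 24 = 0.8000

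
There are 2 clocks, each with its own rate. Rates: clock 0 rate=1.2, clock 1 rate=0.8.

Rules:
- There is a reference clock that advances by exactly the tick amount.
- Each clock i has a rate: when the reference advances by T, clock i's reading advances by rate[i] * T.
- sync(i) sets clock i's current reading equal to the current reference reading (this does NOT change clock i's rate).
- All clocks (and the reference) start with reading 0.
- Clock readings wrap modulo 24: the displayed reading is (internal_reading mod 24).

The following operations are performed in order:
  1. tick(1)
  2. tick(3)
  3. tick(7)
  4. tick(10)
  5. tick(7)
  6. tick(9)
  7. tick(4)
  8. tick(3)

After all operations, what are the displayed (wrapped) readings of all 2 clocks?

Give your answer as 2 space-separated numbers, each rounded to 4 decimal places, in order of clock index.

After op 1 tick(1): ref=1.0000 raw=[1.2000 0.8000]
After op 2 tick(3): ref=4.0000 raw=[4.8000 3.2000]
After op 3 tick(7): ref=11.0000 raw=[13.2000 8.8000]
After op 4 tick(10): ref=21.0000 raw=[25.2000 16.8000]
After op 5 tick(7): ref=28.0000 raw=[33.6000 22.4000]
After op 6 tick(9): ref=37.0000 raw=[44.4000 29.6000]
After op 7 tick(4): ref=41.0000 raw=[49.2000 32.8000]
After op 8 tick(3): ref=44.0000 raw=[52.8000 35.2000]
Wrap final raw readings (mod 24): 52.8000 mod 24 = 4.8000; 35.2000 mod 24 = 11.2000

Answer: 4.8000 11.2000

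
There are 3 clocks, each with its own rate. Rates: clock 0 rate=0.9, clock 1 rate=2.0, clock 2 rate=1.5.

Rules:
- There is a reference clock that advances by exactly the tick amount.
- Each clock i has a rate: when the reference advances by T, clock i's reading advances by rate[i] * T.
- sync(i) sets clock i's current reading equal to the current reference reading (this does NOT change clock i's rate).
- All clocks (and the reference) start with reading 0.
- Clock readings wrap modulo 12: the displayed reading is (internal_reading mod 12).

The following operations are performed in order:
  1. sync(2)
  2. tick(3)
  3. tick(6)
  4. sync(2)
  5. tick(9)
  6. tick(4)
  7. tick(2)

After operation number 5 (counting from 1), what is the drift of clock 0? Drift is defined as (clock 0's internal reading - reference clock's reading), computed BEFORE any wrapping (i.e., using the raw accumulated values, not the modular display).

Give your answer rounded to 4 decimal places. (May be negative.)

Answer: -1.8000

Derivation:
After op 1 sync(2): ref=0.0000 raw=[0.0000 0.0000 0.0000]
After op 2 tick(3): ref=3.0000 raw=[2.7000 6.0000 4.5000]
After op 3 tick(6): ref=9.0000 raw=[8.1000 18.0000 13.5000]
After op 4 sync(2): ref=9.0000 raw=[8.1000 18.0000 9.0000]
After op 5 tick(9): ref=18.0000 raw=[16.2000 36.0000 22.5000]
Drift of clock 0 after op 5: 16.2000 - 18.0000 = -1.8000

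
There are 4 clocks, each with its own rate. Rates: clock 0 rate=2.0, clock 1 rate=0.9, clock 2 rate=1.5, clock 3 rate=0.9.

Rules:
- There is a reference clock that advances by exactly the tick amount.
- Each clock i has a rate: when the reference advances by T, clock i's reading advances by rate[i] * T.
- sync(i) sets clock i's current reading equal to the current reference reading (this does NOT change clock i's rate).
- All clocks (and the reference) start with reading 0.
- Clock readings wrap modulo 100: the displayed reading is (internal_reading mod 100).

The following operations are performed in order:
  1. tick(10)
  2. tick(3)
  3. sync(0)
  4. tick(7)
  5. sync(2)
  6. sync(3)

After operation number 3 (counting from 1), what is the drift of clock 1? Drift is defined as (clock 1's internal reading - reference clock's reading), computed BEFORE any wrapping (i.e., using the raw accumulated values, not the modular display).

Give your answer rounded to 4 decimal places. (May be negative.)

Answer: -1.3000

Derivation:
After op 1 tick(10): ref=10.0000 raw=[20.0000 9.0000 15.0000 9.0000]
After op 2 tick(3): ref=13.0000 raw=[26.0000 11.7000 19.5000 11.7000]
After op 3 sync(0): ref=13.0000 raw=[13.0000 11.7000 19.5000 11.7000]
Drift of clock 1 after op 3: 11.7000 - 13.0000 = -1.3000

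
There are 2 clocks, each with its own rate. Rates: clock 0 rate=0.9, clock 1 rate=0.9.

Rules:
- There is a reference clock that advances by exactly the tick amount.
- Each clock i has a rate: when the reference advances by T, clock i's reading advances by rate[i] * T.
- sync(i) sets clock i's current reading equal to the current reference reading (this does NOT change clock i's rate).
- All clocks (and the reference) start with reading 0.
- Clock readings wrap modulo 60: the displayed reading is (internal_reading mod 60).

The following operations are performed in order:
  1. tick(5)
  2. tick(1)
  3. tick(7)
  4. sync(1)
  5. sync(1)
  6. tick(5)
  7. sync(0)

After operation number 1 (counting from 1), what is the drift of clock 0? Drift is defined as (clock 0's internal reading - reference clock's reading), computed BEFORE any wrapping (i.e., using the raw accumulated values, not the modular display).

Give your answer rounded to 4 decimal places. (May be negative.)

After op 1 tick(5): ref=5.0000 raw=[4.5000 4.5000]
Drift of clock 0 after op 1: 4.5000 - 5.0000 = -0.5000

Answer: -0.5000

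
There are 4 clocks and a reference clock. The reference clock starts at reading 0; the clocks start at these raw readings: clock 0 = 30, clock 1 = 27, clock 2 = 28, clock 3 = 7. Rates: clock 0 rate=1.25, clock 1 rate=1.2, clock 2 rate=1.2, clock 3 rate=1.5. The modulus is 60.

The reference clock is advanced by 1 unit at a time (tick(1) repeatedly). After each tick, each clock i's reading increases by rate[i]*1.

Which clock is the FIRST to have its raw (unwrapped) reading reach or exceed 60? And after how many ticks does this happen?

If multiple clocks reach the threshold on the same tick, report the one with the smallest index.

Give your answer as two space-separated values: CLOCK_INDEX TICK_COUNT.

clock 0: start=30, rate=1.25, needs 60-30 = 30; ticks = ceil(30/1.25) = ceil(24.0000) = 24; reading at tick 24 = 30 + 1.25*24 = 60.0000
clock 1: start=27, rate=1.2, needs 60-27 = 33; ticks = ceil(33/1.2) = ceil(27.5000) = 28; reading at tick 28 = 27 + 1.2*28 = 60.6000
clock 2: start=28, rate=1.2, needs 60-28 = 32; ticks = ceil(32/1.2) = ceil(26.6667) = 27; reading at tick 27 = 28 + 1.2*27 = 60.4000
clock 3: start=7, rate=1.5, needs 60-7 = 53; ticks = ceil(53/1.5) = ceil(35.3333) = 36; reading at tick 36 = 7 + 1.5*36 = 61.0000
Minimum tick count = 24; winners = [0]; smallest index = 0

Answer: 0 24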